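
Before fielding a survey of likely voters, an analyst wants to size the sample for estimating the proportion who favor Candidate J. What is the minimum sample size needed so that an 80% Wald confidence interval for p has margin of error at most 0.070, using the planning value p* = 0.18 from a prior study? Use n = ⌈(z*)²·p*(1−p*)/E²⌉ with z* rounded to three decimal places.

n = 50

z* = 1.282 at the 80% level.
p*(1−p*) = 0.18·0.82 = 0.1476.
(z*)²·p*(1−p*)/E² = 1.643524·0.1476/0.004900 = 49.507.
Rounding up, n = 50.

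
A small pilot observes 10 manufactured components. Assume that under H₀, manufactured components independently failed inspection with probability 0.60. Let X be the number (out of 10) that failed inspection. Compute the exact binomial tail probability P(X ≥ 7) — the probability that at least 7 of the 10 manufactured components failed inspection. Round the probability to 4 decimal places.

X ~ Binomial(n=10, p=0.60).
P(X ≥ 7) = C(10,7)·0.60^7·0.40^3 + C(10,8)·0.60^8·0.40^2 + C(10,9)·0.60^9·0.40^1 + C(10,10)·0.60^10·0.40^0.
= 0.214991 + 0.120932 + 0.040311 + 0.006047 = 0.3823.

P = 0.3823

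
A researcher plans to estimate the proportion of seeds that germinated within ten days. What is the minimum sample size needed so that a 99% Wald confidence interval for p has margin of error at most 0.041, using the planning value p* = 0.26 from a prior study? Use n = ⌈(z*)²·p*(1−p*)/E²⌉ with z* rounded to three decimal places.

n = 760

For 99% confidence, z* = 2.576.
p*(1−p*) = 0.1924.
(z*)²·p*(1−p*)/E² = 6.635776·0.1924/0.001681 = 759.502.
⌈759.502⌉ = 760.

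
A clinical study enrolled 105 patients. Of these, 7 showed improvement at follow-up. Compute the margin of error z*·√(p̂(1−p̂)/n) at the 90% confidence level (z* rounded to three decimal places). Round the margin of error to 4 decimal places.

ME = 0.0400

The sample proportion is 7/105 = 0.06667.
Standard error of p̂: √(0.062222/105) = √0.000592593 = 0.024343.
z* = 1.645 at the 90% level.
ME = 1.645·0.024343 = 0.0400.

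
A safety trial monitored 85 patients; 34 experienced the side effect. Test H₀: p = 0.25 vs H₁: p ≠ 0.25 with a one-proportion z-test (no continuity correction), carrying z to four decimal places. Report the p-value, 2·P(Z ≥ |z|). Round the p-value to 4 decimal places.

p-value = 0.0014

With x = 34 successes in n = 85, p̂ = 0.40000.
SE₀ = √(0.25·0.75/85) = 0.046967.
z = (p̂ − p₀)/SE = (34/85 − 0.25)/0.046967 ≈ 3.1937.
From the standard normal, 2·P(Z ≥ |z|) = 0.0014.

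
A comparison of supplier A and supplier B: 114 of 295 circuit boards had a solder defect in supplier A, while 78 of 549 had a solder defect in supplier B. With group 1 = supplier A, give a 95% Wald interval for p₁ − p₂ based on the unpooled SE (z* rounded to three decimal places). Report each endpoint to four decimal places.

p̂₁ = 114/295 = 0.38644, p̂₂ = 78/549 = 0.14208; p̂₁ − p̂₂ = 0.24436.
SE = √(0.000803743 + 0.000222023) = √0.001025766 = 0.032028.
The 95% critical value is z* = 1.960. Margin of error = 0.06277.
So the interval runs from 0.1816 to 0.3071.

(0.1816, 0.3071)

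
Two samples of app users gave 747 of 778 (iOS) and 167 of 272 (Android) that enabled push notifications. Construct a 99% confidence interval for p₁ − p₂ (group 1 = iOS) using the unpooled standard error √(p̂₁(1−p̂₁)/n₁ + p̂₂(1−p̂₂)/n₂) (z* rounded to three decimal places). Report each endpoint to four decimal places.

(0.2680, 0.4243)

p̂₁ = 747/778 = 0.96015, p̂₂ = 167/272 = 0.61397; p̂₁ − p̂₂ = 0.34618.
Unpooled SE = √(p̂₁(1−p̂₁)/n₁ + p̂₂(1−p̂₂)/n₂) = √(0.000049175 + 0.000871363) = 0.030340.
z* = 2.576 at the 99% level. Margin of error = 0.07816.
So the interval runs from 0.2680 to 0.4243.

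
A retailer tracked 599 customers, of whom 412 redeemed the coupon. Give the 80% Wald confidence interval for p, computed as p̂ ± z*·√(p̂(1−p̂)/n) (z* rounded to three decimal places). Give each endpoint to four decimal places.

(0.6635, 0.7121)

Sample proportion p̂ = 412/599 = 0.68781.
Standard error of p̂: √(0.214726/599) = √0.000358475 = 0.018933.
The 80% critical value is z* = 1.282.
Margin = 1.282·0.018933 = 0.02427.
Interval: 0.68781 ± 0.02427 → (0.6635, 0.7121).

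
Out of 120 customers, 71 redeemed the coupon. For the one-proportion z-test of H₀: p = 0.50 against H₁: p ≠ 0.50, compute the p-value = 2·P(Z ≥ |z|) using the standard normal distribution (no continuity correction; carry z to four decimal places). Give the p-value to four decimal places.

p-value = 0.0446

The sample proportion is 71/120 = 0.59167.
SE₀ = √(0.50·0.50/120) = 0.045644.
Test statistic (full precision, shown to 4 dp): z = (71/120 − 0.50)/SE₀ ≈ 2.0083.
From the standard normal, 2·P(Z ≥ |z|) = 0.0446.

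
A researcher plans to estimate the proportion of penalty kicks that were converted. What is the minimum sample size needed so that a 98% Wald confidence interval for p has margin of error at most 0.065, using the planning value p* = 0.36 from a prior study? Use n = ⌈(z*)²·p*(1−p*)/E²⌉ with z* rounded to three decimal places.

The 98% critical value is z* = 2.326.
p*(1−p*) = 0.2304.
(z*)²·p*(1−p*)/E² = 5.410276·0.2304/0.004225 = 295.036.
⌈295.036⌉ = 296.

n = 296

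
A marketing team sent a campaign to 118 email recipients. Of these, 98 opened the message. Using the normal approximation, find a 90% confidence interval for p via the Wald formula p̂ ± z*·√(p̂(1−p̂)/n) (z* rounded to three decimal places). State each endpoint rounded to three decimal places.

p̂ = 98/118 = 0.83051.
Standard error of p̂: √(0.140764/118) = √0.001192917 = 0.034539.
z* = 1.645 at the 90% level.
Margin = 1.645·0.034539 = 0.05682.
CI: 0.83051 ± 0.05682 = (0.774, 0.887).

(0.774, 0.887)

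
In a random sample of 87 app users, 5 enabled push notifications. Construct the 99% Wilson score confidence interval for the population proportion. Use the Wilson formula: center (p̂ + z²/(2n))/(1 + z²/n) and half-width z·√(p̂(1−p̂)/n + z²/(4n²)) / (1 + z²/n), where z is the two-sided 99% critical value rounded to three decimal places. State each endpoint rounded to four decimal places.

p̂ = 5/87 = 0.05747; z = 2.576, so z² = 6.635776.
1 + z²/n = 1.076273.
Adjusted center: (0.05747 + z²/(2n))/1.076273 = 0.08883.
Radicand: p̂(1−p̂)/n + z²/(4n²) = 0.000622624 + 0.000219176 = 0.000841800.
Half-width = z·√(radicand)/denom = 2.576·0.029014/1.076273 = 0.06944.
CI: 0.08883 ± 0.06944 = (0.0194, 0.1583).

(0.0194, 0.1583)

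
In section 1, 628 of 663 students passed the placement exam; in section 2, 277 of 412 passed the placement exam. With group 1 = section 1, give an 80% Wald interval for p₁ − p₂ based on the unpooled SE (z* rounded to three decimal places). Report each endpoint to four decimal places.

p̂₁ = 628/663 = 0.94721, p̂₂ = 277/412 = 0.67233; p̂₁ − p̂₂ = 0.27488.
SE = √(0.000075420 + 0.000534714) = √0.000610134 = 0.024701.
The 80% critical value is z* = 1.282. Margin = 1.282·0.024701 = 0.03167.
CI: 0.27488 ± 0.03167 = (0.2432, 0.3065).

(0.2432, 0.3065)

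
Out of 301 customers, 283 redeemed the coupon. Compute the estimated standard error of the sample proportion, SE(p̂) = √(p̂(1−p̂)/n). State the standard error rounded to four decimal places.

With x = 283 successes in n = 301, p̂ = 0.94020.
p̂(1−p̂) = 0.94020·0.05980 = 0.056224.
SE = √(0.056224/301) = 0.0137.

SE = 0.0137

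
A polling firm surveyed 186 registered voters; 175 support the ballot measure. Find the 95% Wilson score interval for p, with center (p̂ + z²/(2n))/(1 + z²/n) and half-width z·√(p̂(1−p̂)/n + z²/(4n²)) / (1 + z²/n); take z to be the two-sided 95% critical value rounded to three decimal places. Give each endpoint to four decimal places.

Here p̂ = 175/186 = 0.94086 and z = 1.960 (z² = 3.841600).
1 + z²/n = 1.020654.
Center = (0.94086 + 0.010327)/1.020654 = 0.93194.
Radicand: p̂(1−p̂)/n + z²/(4n²) = 0.000299152 + 0.000027760 = 0.000326912.
Half-width = 1.960·√0.000326912/1.020654 = 0.03472.
Interval: 0.93194 ± 0.03472 → (0.8972, 0.9667).

(0.8972, 0.9667)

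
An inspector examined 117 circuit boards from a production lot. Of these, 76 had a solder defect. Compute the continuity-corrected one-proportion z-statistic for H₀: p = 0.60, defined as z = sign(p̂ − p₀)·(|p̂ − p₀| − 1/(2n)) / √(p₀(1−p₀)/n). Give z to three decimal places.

z = 1.000

With x = 76 successes in n = 117, p̂ = 0.64957. p̂ − p₀ = 0.049573.
Continuity correction 1/(2n) = 1/234 = 0.004274.
Corrected numerator: |0.049573| − 0.004274 = 0.045299.
Under H₀, SE = √(p₀(1−p₀)/n) = √(0.60·0.40/117) = √0.002051282 = 0.045291.
z = (+)0.045299/0.045291 = 1.000.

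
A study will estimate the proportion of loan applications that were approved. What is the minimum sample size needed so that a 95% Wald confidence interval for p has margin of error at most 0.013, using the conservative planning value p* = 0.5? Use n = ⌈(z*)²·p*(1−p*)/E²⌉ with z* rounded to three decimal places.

z* = 1.960 at the 95% level.
p*(1−p*) = 0.2500.
(z*)²·p*(1−p*)/E² = 3.841600·0.2500/0.000169 = 5682.840.
Rounding up, n = 5683.

n = 5683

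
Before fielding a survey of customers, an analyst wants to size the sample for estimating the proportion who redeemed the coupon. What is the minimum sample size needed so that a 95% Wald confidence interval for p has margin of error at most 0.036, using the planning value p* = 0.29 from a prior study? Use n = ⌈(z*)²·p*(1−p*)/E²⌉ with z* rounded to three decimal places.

n = 611

For 95% confidence, z* = 1.960.
p*(1−p*) = 0.2059.
Required n before rounding: 3.841600 × 0.2059 / 0.036² = 610.328.
Rounding up, n = 611.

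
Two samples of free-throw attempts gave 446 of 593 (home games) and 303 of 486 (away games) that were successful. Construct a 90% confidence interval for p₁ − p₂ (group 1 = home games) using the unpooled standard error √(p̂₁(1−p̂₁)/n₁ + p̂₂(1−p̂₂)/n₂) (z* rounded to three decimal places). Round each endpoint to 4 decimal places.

p̂₁ = 446/593 = 0.75211, p̂₂ = 303/486 = 0.62346; p̂₁ − p̂₂ = 0.12865.
SE = √(0.000314404 + 0.000483042) = √0.000797446 = 0.028239.
For 90% confidence, z* = 1.645. Margin of error = 0.04645.
CI: 0.12865 ± 0.04645 = (0.0822, 0.1751).

(0.0822, 0.1751)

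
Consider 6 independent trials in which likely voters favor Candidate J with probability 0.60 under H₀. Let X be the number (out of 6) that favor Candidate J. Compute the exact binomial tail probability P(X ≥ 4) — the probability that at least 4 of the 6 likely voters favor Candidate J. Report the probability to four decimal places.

X is binomial with n = 6 and p = 0.60.
P(X ≥ 4) = C(6,4)·0.60^4·0.40^2 + C(6,5)·0.60^5·0.40^1 + C(6,6)·0.60^6·0.40^0.
= 0.311040 + 0.186624 + 0.046656 = 0.5443.

P = 0.5443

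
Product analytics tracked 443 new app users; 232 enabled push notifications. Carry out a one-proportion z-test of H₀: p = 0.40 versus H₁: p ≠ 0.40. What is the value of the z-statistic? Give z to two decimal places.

z = 5.31

p̂ = 232/443 = 0.52370.
Null standard error: √(0.40·0.60/443) = √0.000541761 = 0.023276.
z = (0.52370 − 0.40)/0.023276 = 0.12370/0.023276 = 5.31.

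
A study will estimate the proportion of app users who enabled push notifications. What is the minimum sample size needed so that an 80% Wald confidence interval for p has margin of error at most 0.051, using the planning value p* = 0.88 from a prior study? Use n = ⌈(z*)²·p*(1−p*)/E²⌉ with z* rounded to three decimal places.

n = 67

For 80% confidence, z* = 1.282.
p*(1−p*) = 0.88·0.12 = 0.1056.
(z*)²·p*(1−p*)/E² = 1.643524·0.1056/0.002601 = 66.727.
Rounding up, n = 67.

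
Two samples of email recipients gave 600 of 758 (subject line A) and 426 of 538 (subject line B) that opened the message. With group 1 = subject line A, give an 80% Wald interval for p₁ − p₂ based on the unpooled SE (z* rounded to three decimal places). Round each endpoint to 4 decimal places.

p̂₁ = 0.79156, p̂₂ = 0.79182, so the observed difference is -0.00026.
Unpooled SE = √(p̂₁(1−p̂₁)/n₁ + p̂₂(1−p̂₂)/n₂) = √(0.000217671 + 0.000306394) = 0.022892.
The 80% critical value is z* = 1.282. Margin of error = 0.02935.
So the interval runs from -0.0296 to 0.0291.

(-0.0296, 0.0291)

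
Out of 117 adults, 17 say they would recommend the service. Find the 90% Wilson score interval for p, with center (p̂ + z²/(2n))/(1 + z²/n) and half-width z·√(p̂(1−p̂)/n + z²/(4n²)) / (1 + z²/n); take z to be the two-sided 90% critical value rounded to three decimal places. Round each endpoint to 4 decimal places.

p̂ = 17/117 = 0.14530; z = 1.645, so z² = 2.706025.
Denominator 1 + z²/n = 1 + 2.706025/117 = 1.023128.
Adjusted center: (0.14530 + z²/(2n))/1.023128 = 0.15332.
Radicand: p̂(1−p̂)/n + z²/(4n²) = 0.001061430 + 0.000049420 = 0.001110850.
Half-width = z·√(radicand)/denom = 1.645·0.033329/1.023128 = 0.05359.
CI: 0.15332 ± 0.05359 = (0.0997, 0.2069).

(0.0997, 0.2069)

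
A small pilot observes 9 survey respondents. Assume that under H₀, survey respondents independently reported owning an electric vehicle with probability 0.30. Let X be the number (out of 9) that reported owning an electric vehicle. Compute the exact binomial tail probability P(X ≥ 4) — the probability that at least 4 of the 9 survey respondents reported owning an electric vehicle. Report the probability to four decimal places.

P = 0.2703

X ~ Binomial(n=9, p=0.30).
P(X ≥ 4) = Σ_{j=4}^{9} C(9,j)·0.30^j·0.70^{9−j}.
= 0.171532 + 0.073514 + 0.021004 + 0.003858 + 0.000413 + 0.000020 = 0.2703.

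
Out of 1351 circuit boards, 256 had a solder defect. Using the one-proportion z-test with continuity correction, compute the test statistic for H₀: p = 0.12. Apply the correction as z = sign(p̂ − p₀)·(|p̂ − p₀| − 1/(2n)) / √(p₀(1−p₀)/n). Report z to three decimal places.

z = 7.818

Sample proportion p̂ = 256/1351 = 0.18949. p̂ − p₀ = 0.069489.
Continuity correction 1/(2n) = 1/2702 = 0.000370.
Corrected numerator: |0.069489| − 0.000370 = 0.069119.
Under H₀, SE = √(p₀(1−p₀)/n) = √(0.12·0.88/1351) = √0.000078164 = 0.008841.
z = (+)0.069119/0.008841 = 7.818.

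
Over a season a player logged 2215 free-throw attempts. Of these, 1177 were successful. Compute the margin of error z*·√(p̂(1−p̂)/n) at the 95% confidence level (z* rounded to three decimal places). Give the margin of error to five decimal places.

Sample proportion p̂ = 1177/2215 = 0.53138.
Standard error of p̂: √(0.249015/2215) = √0.000112422 = 0.010603.
For 95% confidence, z* = 1.960.
ME = 1.960·0.010603 = 0.02078.

ME = 0.02078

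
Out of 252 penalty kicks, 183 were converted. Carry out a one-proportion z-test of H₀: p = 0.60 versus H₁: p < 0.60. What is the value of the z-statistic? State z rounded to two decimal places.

z = 4.09

The sample proportion is 183/252 = 0.72619.
Null standard error: √(0.60·0.40/252) = √0.000952381 = 0.030861.
z = (p̂ − p₀)/SE = (0.72619 − 0.60)/0.030861 = 4.09.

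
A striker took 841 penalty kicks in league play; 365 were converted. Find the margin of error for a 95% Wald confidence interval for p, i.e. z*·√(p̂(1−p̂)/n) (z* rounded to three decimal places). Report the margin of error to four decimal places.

ME = 0.0335

With x = 365 successes in n = 841, p̂ = 0.43401.
Standard error of p̂: √(0.245645/841) = √0.000292087 = 0.017091.
The 95% critical value is z* = 1.960.
Margin of error = z*·SE = 1.960 × 0.017091 = 0.0335.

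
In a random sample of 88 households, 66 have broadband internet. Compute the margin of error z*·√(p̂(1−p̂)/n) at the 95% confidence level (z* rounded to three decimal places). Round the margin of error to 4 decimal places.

ME = 0.0905

With x = 66 successes in n = 88, p̂ = 0.75000.
Standard error of p̂: √(0.187500/88) = √0.002130682 = 0.046159.
For 95% confidence, z* = 1.960.
Margin of error = z*·SE = 1.960 × 0.046159 = 0.0905.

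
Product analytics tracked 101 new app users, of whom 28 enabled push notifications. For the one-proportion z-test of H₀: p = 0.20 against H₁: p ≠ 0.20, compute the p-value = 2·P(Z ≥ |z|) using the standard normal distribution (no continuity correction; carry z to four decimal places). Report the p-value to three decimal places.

With x = 28 successes in n = 101, p̂ = 0.27723.
Null standard error: √(0.20·0.80/101) = √0.001584158 = 0.039801.
z = (p̂ − p₀)/SE = (28/101 − 0.20)/0.039801 ≈ 1.9403.
From the standard normal, 2·P(Z ≥ |z|) = 0.052.

p-value = 0.052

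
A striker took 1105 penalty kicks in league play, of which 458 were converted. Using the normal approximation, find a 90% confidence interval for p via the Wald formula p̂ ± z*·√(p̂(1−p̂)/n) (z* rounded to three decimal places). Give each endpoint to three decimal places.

The sample proportion is 458/1105 = 0.41448.
SE = √(p̂(1−p̂)/n) = √(0.242686/1105) = 0.014820.
For 90% confidence, z* = 1.645.
Margin = 1.645·0.014820 = 0.02438.
So the interval runs from 0.390 to 0.439.

(0.390, 0.439)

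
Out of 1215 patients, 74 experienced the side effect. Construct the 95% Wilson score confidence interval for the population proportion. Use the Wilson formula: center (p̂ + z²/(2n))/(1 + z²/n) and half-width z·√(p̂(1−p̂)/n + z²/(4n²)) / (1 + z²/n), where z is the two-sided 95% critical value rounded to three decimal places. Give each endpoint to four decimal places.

(0.0488, 0.0758)

Here p̂ = 74/1215 = 0.06091 and z = 1.960 (z² = 3.841600).
1 + z²/n = 1.003162.
Center = (0.06091 + 0.001581)/1.003162 = 0.06229.
Radicand: p̂(1−p̂)/n + z²/(4n²) = 0.000047075 + 0.000000651 = 0.000047726.
Half-width = 1.960·√0.000047726/1.003162 = 0.01350.
CI: 0.06229 ± 0.01350 = (0.0488, 0.0758).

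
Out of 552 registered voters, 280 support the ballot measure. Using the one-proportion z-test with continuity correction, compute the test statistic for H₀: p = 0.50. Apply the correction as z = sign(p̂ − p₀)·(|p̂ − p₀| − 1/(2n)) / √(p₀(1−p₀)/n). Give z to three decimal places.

p̂ = 280/552 = 0.50725. p̂ − p₀ = 0.007246.
1/(2n) = 0.000906.
Corrected numerator: |0.007246| − 0.000906 = 0.006340.
Null standard error: √(0.50·0.50/552) = √0.000452899 = 0.021281.
z = (+)0.006340/0.021281 = 0.298.

z = 0.298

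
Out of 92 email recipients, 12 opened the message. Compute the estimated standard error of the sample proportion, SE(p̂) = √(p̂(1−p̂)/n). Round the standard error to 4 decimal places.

SE = 0.0351

p̂ = 12/92 = 0.13043.
p̂(1−p̂) = 0.13043·0.86957 = 0.113418.
Dividing by n and taking the root: √0.001232804 = 0.0351.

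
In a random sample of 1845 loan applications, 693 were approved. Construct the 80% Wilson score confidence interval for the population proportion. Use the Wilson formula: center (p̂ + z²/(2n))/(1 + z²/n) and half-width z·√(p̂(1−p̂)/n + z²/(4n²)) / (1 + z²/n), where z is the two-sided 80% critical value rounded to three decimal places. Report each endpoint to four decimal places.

(0.3613, 0.3902)

Here p̂ = 693/1845 = 0.37561 and z = 1.282 (z² = 1.643524).
Denominator 1 + z²/n = 1 + 1.643524/1845 = 1.000891.
Adjusted center: (0.37561 + z²/(2n))/1.000891 = 0.37572.
Radicand: p̂(1−p̂)/n + z²/(4n²) = 0.000127115 + 0.000000121 = 0.000127236.
Half-width = 1.282·√0.000127236/1.000891 = 0.01445.
Interval: 0.37572 ± 0.01445 → (0.3613, 0.3902).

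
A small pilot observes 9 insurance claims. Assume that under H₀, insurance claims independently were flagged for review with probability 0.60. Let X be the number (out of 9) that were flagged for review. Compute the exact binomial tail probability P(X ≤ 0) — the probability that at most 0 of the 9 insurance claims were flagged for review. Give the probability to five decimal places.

X ~ Binomial(n=9, p=0.60).
P(X ≤ 0) = C(9,0)·0.60^0·0.40^9.
= 0.000262 = 0.00026.

P = 0.00026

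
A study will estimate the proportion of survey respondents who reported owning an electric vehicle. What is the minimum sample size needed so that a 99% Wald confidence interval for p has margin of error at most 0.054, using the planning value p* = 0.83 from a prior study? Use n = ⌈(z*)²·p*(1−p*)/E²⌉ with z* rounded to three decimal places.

n = 322

z* = 2.576 at the 99% level.
p*(1−p*) = 0.1411.
(z*)²·p*(1−p*)/E² = 6.635776·0.1411/0.002916 = 321.093.
⌈321.093⌉ = 322.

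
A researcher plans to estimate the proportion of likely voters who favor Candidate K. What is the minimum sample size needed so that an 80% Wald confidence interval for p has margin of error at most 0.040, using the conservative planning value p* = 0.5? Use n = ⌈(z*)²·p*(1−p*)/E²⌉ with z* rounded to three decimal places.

n = 257

The 80% critical value is z* = 1.282.
p*(1−p*) = 0.2500.
Required n before rounding: 1.643524 × 0.2500 / 0.040² = 256.801.
⌈256.801⌉ = 257.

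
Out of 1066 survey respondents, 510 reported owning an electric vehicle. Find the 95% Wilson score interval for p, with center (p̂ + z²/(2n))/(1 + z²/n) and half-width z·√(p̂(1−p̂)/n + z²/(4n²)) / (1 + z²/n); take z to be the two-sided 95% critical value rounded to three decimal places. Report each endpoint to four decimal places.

(0.4486, 0.5084)

Here p̂ = 510/1066 = 0.47842 and z = 1.960 (z² = 3.841600).
Denominator 1 + z²/n = 1 + 3.841600/1066 = 1.003604.
Adjusted center: (0.47842 + z²/(2n))/1.003604 = 0.47850.
Radicand: p̂(1−p̂)/n + z²/(4n²) = 0.000234085 + 0.000000845 = 0.000234930.
Half-width = 1.960·√0.000234930/1.003604 = 0.02993.
Interval: 0.47850 ± 0.02993 → (0.4486, 0.5084).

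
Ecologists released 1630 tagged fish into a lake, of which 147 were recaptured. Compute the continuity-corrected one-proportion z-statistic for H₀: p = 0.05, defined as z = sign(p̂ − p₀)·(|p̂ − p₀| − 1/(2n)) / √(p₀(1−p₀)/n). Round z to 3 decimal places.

z = 7.387

With x = 147 successes in n = 1630, p̂ = 0.09018. p̂ − p₀ = 0.040184.
1/(2n) = 0.000307.
Corrected numerator: |0.040184| − 0.000307 = 0.039877.
SE₀ = √(0.05·0.95/1630) = 0.005398.
z = +0.039877/0.005398 = 7.387.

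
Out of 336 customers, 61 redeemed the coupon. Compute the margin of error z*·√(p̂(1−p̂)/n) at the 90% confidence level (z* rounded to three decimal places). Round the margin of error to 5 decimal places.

p̂ = 61/336 = 0.18155.
SE(p̂) = √(0.18155·0.81845/336) = 0.021029.
z* = 1.645 at the 90% level.
ME = 1.645·0.021029 = 0.03459.

ME = 0.03459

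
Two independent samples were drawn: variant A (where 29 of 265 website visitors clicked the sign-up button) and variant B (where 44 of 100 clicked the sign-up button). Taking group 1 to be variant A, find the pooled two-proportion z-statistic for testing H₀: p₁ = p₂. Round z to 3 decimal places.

z = -7.042

Sample proportions: p̂₁ = 29/265 = 0.10943 and p̂₂ = 44/100 = 0.44000.
Pooled p̂ = (29+44)/(265+100) = 73/365 = 0.20000.
Pooled SE = √[0.1600000·0.01377358] ≈ 0.046944.
z = (p̂₁ − p̂₂)/SE = (0.10943 − 0.44000)/0.046944 = -0.33057/0.046944 = -7.042.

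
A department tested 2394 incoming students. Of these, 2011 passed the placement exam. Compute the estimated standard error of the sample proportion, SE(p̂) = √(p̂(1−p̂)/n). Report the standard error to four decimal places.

With x = 2011 successes in n = 2394, p̂ = 0.84002.
p̂(1−p̂) = 0.84002·0.15998 = 0.134386.
SE = √(0.134386/2394) = 0.0075.

SE = 0.0075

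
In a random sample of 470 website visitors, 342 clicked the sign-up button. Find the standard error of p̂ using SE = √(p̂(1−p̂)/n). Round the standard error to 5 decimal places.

SE = 0.02053

Sample proportion p̂ = 342/470 = 0.72766.
p̂(1−p̂) = 0.198171.
Dividing by n and taking the root: √0.000421640 = 0.02053.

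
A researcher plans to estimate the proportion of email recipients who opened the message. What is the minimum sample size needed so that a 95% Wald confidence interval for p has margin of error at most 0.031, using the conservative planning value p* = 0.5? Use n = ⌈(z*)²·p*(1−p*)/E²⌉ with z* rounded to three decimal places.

z* = 1.960 at the 95% level.
p*(1−p*) = 0.50·0.50 = 0.2500.
Required n before rounding: 3.841600 × 0.2500 / 0.031² = 999.376.
Rounding up, n = 1000.

n = 1000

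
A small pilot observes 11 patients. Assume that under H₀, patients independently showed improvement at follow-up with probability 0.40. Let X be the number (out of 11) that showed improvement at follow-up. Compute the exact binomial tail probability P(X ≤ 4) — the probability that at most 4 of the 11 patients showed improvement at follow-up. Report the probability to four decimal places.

P = 0.5328

X is binomial with n = 11 and p = 0.40.
P(X ≤ 4) = Σ_{j=0}^{4} C(11,j)·0.40^j·0.60^{11−j}.
= 0.003628 + 0.026605 + 0.088684 + 0.177367 + 0.236490 = 0.5328.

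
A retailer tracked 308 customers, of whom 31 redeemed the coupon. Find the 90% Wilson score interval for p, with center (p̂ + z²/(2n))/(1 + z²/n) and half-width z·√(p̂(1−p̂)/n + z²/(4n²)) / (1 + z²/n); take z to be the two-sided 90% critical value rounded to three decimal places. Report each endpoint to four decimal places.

(0.0758, 0.1324)

p̂ = 31/308 = 0.10065; z = 1.645, so z² = 2.706025.
1 + z²/n = 1.008786.
Adjusted center: (0.10065 + z²/(2n))/1.008786 = 0.10413.
Radicand: p̂(1−p̂)/n + z²/(4n²) = 0.000293893 + 0.000007131 = 0.000301024.
Half-width = 1.645·√0.000301024/1.008786 = 0.02829.
So the interval runs from 0.0758 to 0.1324.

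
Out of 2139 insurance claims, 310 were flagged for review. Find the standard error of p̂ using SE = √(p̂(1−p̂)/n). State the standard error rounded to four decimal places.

With x = 310 successes in n = 2139, p̂ = 0.14493.
p̂(1−p̂) = 0.123925.
Dividing by n and taking the root: √0.000057936 = 0.0076.

SE = 0.0076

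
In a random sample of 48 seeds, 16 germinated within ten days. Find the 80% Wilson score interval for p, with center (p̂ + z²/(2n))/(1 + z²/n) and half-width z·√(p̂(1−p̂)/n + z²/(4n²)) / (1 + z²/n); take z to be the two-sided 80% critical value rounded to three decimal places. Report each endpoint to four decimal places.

p̂ = 16/48 = 0.33333; z = 1.282, so z² = 1.643524.
Denominator 1 + z²/n = 1 + 1.643524/48 = 1.034240.
Adjusted center: (0.33333 + z²/(2n))/1.034240 = 0.33885.
Radicand: p̂(1−p̂)/n + z²/(4n²) = 0.004629630 + 0.000178334 = 0.004807964.
Half-width = 1.282·√0.004807964/1.034240 = 0.08595.
CI: 0.33885 ± 0.08595 = (0.2529, 0.4248).

(0.2529, 0.4248)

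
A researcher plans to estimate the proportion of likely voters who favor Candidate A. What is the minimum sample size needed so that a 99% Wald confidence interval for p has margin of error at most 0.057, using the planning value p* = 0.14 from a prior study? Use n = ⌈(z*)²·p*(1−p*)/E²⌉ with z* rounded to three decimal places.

n = 246

The 99% critical value is z* = 2.576.
p*(1−p*) = 0.1204.
Required n before rounding: 6.635776 × 0.1204 / 0.057² = 245.906.
Rounding up, n = 246.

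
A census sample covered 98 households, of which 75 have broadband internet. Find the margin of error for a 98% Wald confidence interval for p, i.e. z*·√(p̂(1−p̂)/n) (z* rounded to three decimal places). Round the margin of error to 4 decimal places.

p̂ = 75/98 = 0.76531.
SE = √(p̂(1−p̂)/n) = √(0.179613/98) = 0.042811.
For 98% confidence, z* = 2.326.
So ME = 0.0996.

ME = 0.0996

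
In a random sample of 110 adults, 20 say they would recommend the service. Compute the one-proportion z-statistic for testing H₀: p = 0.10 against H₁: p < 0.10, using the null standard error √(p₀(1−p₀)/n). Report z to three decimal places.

z = 2.860

p̂ = 20/110 = 0.18182.
Under H₀, SE = √(p₀(1−p₀)/n) = √(0.10·0.90/110) = √0.000818182 = 0.028604.
z = (0.18182 − 0.10)/0.028604 = 0.08182/0.028604 = 2.860.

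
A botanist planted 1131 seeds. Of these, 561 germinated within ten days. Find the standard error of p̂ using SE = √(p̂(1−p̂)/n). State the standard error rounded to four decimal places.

SE = 0.0149

With x = 561 successes in n = 1131, p̂ = 0.49602.
p̂(1−p̂) = 0.49602·0.50398 = 0.249984.
SE = √(0.249984/1131) = √0.000221029 = 0.0149.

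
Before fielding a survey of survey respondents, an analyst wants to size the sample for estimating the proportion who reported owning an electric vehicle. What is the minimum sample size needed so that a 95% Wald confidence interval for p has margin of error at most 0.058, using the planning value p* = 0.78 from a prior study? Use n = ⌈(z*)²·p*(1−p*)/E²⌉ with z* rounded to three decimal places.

The 95% critical value is z* = 1.960.
p*(1−p*) = 0.78·0.22 = 0.1716.
Required n before rounding: 3.841600 × 0.1716 / 0.058² = 195.963.
⌈195.963⌉ = 196.

n = 196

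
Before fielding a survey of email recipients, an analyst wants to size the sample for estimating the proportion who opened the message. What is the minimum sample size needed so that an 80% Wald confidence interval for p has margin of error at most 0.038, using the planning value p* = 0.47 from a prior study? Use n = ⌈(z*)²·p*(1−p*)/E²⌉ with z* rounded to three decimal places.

n = 284

The 80% critical value is z* = 1.282.
p*(1−p*) = 0.47·0.53 = 0.2491.
(z*)²·p*(1−p*)/E² = 1.643524·0.2491/0.001444 = 283.519.
⌈283.519⌉ = 284.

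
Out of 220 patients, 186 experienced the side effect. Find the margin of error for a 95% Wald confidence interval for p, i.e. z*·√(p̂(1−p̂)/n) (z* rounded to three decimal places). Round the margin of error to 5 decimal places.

ME = 0.04777

The sample proportion is 186/220 = 0.84545.
Standard error of p̂: √(0.130661/220) = √0.000593914 = 0.024370.
The 95% critical value is z* = 1.960.
ME = 1.960·0.024370 = 0.04777.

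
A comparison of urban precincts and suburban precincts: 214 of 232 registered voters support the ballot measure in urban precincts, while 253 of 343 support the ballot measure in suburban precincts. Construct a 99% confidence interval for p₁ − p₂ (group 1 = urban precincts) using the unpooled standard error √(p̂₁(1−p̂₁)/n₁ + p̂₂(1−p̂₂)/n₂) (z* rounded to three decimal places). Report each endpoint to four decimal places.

p̂₁ = 0.92241, p̂₂ = 0.73761, so the observed difference is 0.18480.
SE = √(0.000308477 + 0.000564262) = √0.000872739 = 0.029542.
z* = 2.576 at the 99% level. Margin = 2.576·0.029542 = 0.07610.
So the interval runs from 0.1087 to 0.2609.

(0.1087, 0.2609)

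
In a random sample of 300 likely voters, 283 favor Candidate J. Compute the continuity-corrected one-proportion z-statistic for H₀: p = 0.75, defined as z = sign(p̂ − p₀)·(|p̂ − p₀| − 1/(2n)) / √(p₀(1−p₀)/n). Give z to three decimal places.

Sample proportion p̂ = 283/300 = 0.94333. p̂ − p₀ = 0.193333.
1/(2n) = 0.001667.
Corrected numerator: |0.193333| − 0.001667 = 0.191666.
Null standard error: √(0.75·0.25/300) = √0.000625000 = 0.025000.
z = (+)0.191666/0.025000 = 7.667.

z = 7.667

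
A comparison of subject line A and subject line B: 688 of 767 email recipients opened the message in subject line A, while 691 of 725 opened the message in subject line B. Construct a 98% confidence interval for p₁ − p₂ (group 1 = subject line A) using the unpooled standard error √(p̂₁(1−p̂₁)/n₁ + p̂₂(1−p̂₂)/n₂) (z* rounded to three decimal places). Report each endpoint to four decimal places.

(-0.0875, -0.0247)

p̂₁ = 0.89700, p̂₂ = 0.95310, so the observed difference is -0.05610.
Unpooled SE = √(p̂₁(1−p̂₁)/n₁ + p̂₂(1−p̂₂)/n₂) = √(0.000120456 + 0.000061651) = 0.013495.
z* = 2.326 at the 98% level. Margin of error = 0.03139.
CI: -0.05610 ± 0.03139 = (-0.0875, -0.0247).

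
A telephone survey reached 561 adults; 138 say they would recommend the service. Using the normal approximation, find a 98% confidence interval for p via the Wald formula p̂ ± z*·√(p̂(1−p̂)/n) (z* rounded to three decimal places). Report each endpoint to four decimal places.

(0.2037, 0.2883)

With x = 138 successes in n = 561, p̂ = 0.24599.
SE = √(p̂(1−p̂)/n) = √(0.185479/561) = 0.018183.
For 98% confidence, z* = 2.326.
Margin = 2.326·0.018183 = 0.04229.
Interval: 0.24599 ± 0.04229 → (0.2037, 0.2883).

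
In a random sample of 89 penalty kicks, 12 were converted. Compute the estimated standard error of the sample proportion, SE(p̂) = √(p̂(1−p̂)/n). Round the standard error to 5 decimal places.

SE = 0.03620

Sample proportion p̂ = 12/89 = 0.13483.
p̂(1−p̂) = 0.116651.
SE = √(0.116651/89) = √0.001310685 = 0.03620.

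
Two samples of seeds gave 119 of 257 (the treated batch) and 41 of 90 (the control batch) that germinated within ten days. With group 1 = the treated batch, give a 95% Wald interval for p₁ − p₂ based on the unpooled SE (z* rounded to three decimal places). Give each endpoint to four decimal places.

p̂₁ = 119/257 = 0.46304, p̂₂ = 41/90 = 0.45556; p̂₁ − p̂₂ = 0.00748.
Unpooled SE = √(p̂₁(1−p̂₁)/n₁ + p̂₂(1−p̂₂)/n₂) = √(0.000967446 + 0.002755830) = 0.061019.
z* = 1.960 at the 95% level. Margin = 1.960·0.061019 = 0.11960.
So the interval runs from -0.1121 to 0.1271.

(-0.1121, 0.1271)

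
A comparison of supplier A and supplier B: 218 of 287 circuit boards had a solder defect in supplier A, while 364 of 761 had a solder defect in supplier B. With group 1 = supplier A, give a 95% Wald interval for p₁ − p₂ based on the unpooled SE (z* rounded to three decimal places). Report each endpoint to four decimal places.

(0.2204, 0.3421)

p̂₁ = 218/287 = 0.75958, p̂₂ = 364/761 = 0.47832; p̂₁ − p̂₂ = 0.28126.
SE = √(0.000636297 + 0.000327897) = √0.000964194 = 0.031051.
z* = 1.960 at the 95% level. Margin = 1.960·0.031051 = 0.06086.
So the interval runs from 0.2204 to 0.3421.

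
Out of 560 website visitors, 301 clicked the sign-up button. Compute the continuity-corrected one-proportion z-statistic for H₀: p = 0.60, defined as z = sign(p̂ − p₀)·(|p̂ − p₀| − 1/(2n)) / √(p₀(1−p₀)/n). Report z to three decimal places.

p̂ = 301/560 = 0.53750. p̂ − p₀ = -0.062500.
Continuity correction 1/(2n) = 1/1120 = 0.000893.
Corrected numerator: |-0.062500| − 0.000893 = 0.061607.
Under H₀, SE = √(p₀(1−p₀)/n) = √(0.60·0.40/560) = √0.000428571 = 0.020702.
z = (−)0.061607/0.020702 = -2.976.

z = -2.976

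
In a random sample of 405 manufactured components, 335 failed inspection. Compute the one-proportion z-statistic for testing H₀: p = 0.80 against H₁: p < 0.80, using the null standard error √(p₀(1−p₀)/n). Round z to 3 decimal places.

z = 1.366

Sample proportion p̂ = 335/405 = 0.82716.
SE₀ = √(0.80·0.20/405) = 0.019876.
Test statistic: z = 0.02716/0.019876 = 1.366.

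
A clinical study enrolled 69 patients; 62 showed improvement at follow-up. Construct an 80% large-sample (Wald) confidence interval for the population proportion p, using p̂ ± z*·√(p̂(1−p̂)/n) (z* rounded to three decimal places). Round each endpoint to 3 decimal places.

(0.852, 0.945)

With x = 62 successes in n = 69, p̂ = 0.89855.
SE = √(p̂(1−p̂)/n) = √(0.091157/69) = 0.036347.
z* = 1.282 at the 80% level.
Margin of error: 1.282 × 0.036347 = 0.04660.
Interval: 0.89855 ± 0.04660 → (0.852, 0.945).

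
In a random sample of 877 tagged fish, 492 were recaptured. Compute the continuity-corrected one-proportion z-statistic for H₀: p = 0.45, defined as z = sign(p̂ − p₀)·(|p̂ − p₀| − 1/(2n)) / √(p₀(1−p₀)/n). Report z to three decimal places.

The sample proportion is 492/877 = 0.56100. p̂ − p₀ = 0.111003.
Continuity correction 1/(2n) = 1/1754 = 0.000570.
Corrected numerator: |0.111003| − 0.000570 = 0.110433.
Under H₀, SE = √(p₀(1−p₀)/n) = √(0.45·0.55/877) = √0.000282212 = 0.016799.
z = (+)0.110433/0.016799 = 6.574.

z = 6.574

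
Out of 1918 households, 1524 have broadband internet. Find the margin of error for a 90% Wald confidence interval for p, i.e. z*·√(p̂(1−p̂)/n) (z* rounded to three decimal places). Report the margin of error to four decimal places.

Sample proportion p̂ = 1524/1918 = 0.79458.
SE(p̂) = √(0.79458·0.20542/1918) = 0.009225.
For 90% confidence, z* = 1.645.
Margin of error = z*·SE = 1.645 × 0.009225 = 0.0152.

ME = 0.0152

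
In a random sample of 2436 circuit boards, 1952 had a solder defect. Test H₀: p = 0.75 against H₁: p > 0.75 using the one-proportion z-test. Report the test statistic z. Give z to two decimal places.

Sample proportion p̂ = 1952/2436 = 0.80131.
Null standard error: √(0.75·0.25/2436) = √0.000076970 = 0.008773.
z = (0.80131 − 0.75)/0.008773 = 0.05131/0.008773 = 5.85.

z = 5.85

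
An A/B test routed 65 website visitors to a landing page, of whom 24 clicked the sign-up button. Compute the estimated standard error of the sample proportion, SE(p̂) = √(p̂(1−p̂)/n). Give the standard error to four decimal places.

SE = 0.0599

With x = 24 successes in n = 65, p̂ = 0.36923.
p̂(1−p̂) = 0.36923·0.63077 = 0.232899.
Dividing by n and taking the root: √0.003583062 = 0.0599.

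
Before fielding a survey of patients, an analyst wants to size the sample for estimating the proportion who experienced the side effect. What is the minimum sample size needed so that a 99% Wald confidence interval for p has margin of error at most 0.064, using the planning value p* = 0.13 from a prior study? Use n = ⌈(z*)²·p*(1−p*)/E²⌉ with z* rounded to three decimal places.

n = 184

For 99% confidence, z* = 2.576.
p*(1−p*) = 0.1131.
(z*)²·p*(1−p*)/E² = 6.635776·0.1131/0.004096 = 183.229.
Rounding up, n = 184.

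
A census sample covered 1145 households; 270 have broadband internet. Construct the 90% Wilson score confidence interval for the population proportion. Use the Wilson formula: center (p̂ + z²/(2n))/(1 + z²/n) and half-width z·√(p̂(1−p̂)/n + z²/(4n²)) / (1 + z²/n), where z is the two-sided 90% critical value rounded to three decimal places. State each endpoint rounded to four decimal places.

p̂ = 270/1145 = 0.23581; z = 1.645, so z² = 2.706025.
1 + z²/n = 1.002363.
Center = (0.23581 + 0.001182)/1.002363 = 0.23643.
Radicand: p̂(1−p̂)/n + z²/(4n²) = 0.000157382 + 0.000000516 = 0.000157898.
Half-width = z·√(radicand)/denom = 1.645·0.012566/1.002363 = 0.02062.
CI: 0.23643 ± 0.02062 = (0.2158, 0.2571).

(0.2158, 0.2571)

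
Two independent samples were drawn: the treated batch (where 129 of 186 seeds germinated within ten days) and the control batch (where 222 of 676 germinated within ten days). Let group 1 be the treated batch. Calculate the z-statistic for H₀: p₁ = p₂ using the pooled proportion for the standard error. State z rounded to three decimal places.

z = 8.976

Sample proportions: p̂₁ = 129/186 = 0.69355 and p̂₂ = 222/676 = 0.32840.
Pooling: p̂ = 351/862 = 0.40719.
SE = √[p̂(1−p̂)(1/n₁+1/n₂)] = √[0.40719·0.59281·(1/186+1/676)] ≈ 0.040680.
z = (p̂₁ − p̂₂)/SE = (0.69355 − 0.32840)/0.040680 = 0.36515/0.040680 = 8.976.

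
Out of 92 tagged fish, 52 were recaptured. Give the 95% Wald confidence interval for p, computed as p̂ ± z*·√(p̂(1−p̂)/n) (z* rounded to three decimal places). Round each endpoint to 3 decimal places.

The sample proportion is 52/92 = 0.56522.
SE = √(p̂(1−p̂)/n) = √(0.245747/92) = 0.051683.
For 95% confidence, z* = 1.960.
Margin of error: 1.960 × 0.051683 = 0.10130.
So the interval runs from 0.464 to 0.667.

(0.464, 0.667)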